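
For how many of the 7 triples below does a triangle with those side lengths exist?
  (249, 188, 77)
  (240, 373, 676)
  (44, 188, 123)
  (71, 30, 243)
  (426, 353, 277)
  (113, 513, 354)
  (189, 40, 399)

2

(77,188,249): 77+188 > 249 → valid
(240,373,676): 240+373 ≤ 676 → not valid
(44,123,188): 44+123 ≤ 188 → not valid
(30,71,243): 30+71 ≤ 243 → not valid
(277,353,426): 277+353 > 426 → valid
(113,354,513): 113+354 ≤ 513 → not valid
(40,189,399): 40+189 ≤ 399 → not valid
2 of the 7 triples form a triangle.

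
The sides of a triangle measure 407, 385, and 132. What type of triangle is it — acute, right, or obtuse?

Compare the square of the longest side to the sum of squares of the other two: 132² + 385² = 165649 = 407².

right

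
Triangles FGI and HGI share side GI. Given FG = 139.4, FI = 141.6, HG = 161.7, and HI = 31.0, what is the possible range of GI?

From triangle FGI: |139.4 − 141.6| < GI < 139.4 + 141.6, i.e. 2.2 < GI < 281.0.
From triangle HGI: 130.7 < GI < 192.7.
Both must hold, so GI lies in the intersection.

130.7 < GI < 192.7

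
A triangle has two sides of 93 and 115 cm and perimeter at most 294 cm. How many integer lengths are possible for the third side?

Triangle inequality: 22 < x < 208. Perimeter ≤ 294 gives x ≤ 294 − 93 − 115 = 86.
So 22 < x ≤ 86; integers 23 through 86: 64 values.

64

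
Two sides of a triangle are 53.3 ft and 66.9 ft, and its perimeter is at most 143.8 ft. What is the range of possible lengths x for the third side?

Triangle inequality alone gives 13.6 < x < 120.2.
The perimeter condition gives x ≤ 143.8 − 53.3 − 66.9 = 23.6.
Intersecting the two: 13.6 < x ≤ 23.6.

13.6 < x ≤ 23.6 ft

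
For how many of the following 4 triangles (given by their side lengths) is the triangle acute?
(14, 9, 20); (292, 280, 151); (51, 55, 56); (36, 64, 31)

(14,9,20): 9²+14² = 277 < 400 = 20² → obtuse
(292,280,151): 151²+280² = 101201 > 85264 = 292² → acute
(51,55,56): 51²+55² = 5626 > 3136 = 56² → acute
(36,64,31): 31²+36² = 2257 < 4096 = 64² → obtuse
2 of the 4 are acute.

2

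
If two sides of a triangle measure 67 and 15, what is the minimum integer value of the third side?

53

The third side must be strictly greater than |67 − 15| = 52.
The smallest integer above 52 is 53.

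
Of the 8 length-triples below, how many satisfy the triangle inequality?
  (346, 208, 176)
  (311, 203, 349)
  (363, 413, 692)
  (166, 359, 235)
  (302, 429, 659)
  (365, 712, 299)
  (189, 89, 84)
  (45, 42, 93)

(176,208,346): 176+208 > 346 → valid
(203,311,349): 203+311 > 349 → valid
(363,413,692): 363+413 > 692 → valid
(166,235,359): 166+235 > 359 → valid
(302,429,659): 302+429 > 659 → valid
(299,365,712): 299+365 ≤ 712 → not valid
(84,89,189): 84+89 ≤ 189 → not valid
(42,45,93): 42+45 ≤ 93 → not valid
5 of the 8 triples form a triangle.

5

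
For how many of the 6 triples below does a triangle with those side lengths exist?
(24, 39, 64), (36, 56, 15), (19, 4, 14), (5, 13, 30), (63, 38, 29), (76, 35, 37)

1

(24,39,64): 24+39 ≤ 64 → not valid
(15,36,56): 15+36 ≤ 56 → not valid
(4,14,19): 4+14 ≤ 19 → not valid
(5,13,30): 5+13 ≤ 30 → not valid
(29,38,63): 29+38 > 63 → valid
(35,37,76): 35+37 ≤ 76 → not valid
1 of the 6 triples forms a triangle.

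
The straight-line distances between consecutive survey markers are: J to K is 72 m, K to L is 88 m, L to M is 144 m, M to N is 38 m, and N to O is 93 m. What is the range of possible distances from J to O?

0 ≤ JO ≤ 435 m

The maximum is all hops collinear in one direction: 72 + 88 + 144 + 38 + 93 = 435.
The longest hop is 144; the others sum to 291. Since 144 ≤ 291, the path can fold back on itself completely, so the minimum distance is 0.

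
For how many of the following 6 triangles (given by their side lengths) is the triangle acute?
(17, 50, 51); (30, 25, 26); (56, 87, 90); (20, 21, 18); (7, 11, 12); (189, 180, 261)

(17,50,51): 17²+50² = 2789 > 2601 = 51² → acute
(30,25,26): 25²+26² = 1301 > 900 = 30² → acute
(56,87,90): 56²+87² = 10705 > 8100 = 90² → acute
(20,21,18): 18²+20² = 724 > 441 = 21² → acute
(7,11,12): 7²+11² = 170 > 144 = 12² → acute
(189,180,261): 180²+189² = 68121 = 261² → right
5 of the 6 are acute.

5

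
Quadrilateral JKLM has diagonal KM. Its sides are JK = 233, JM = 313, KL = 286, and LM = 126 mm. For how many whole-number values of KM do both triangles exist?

From triangle JKM: 80 < KM < 546.
From triangle LKM: 160 < KM < 412.
Intersection: 160 < KM < 412, so integers 161 through 411: 251 values.

251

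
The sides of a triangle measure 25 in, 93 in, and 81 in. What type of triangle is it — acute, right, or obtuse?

obtuse

Compare the square of the longest side to the sum of squares of the other two: 25² + 81² = 7186 < 8649 = 93².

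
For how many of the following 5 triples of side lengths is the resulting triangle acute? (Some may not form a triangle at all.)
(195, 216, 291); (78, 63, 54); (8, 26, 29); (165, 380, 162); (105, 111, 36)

(195,216,291): 195²+216² = 84681 = 291² → right
(78,63,54): 54²+63² = 6885 > 6084 = 78² → acute
(8,26,29): 8²+26² = 740 < 841 = 29² → obtuse
(165,380,162): 162+165 ≤ 380, not a triangle
(105,111,36): 36²+105² = 12321 = 111² → right
1 of the 5 is acute.

1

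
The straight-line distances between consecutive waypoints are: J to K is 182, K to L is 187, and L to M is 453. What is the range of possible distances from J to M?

84 ≤ JM ≤ 822

The maximum is all hops collinear in one direction: 182 + 187 + 453 = 822.
The longest hop is 453; the others sum to 369. Folding the others back against it leaves at least 453 − 369 = 84.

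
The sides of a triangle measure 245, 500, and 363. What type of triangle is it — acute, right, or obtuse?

Compare the square of the longest side to the sum of squares of the other two: 245² + 363² = 191794 < 250000 = 500².

obtuse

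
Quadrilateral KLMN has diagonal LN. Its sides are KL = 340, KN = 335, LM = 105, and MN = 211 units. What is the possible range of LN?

From triangle KLN: |340 − 335| < LN < 340 + 335, i.e. 5 < LN < 675.
From triangle MLN: 106 < LN < 316.
Both must hold, so LN lies in the intersection.

106 < LN < 316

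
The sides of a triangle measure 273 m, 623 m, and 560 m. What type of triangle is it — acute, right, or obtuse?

Compare the square of the longest side to the sum of squares of the other two: 273² + 560² = 388129 = 623².

right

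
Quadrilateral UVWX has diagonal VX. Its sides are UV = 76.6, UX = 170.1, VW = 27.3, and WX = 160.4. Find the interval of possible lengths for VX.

133.1 < VX < 187.7

From triangle UVX: |76.6 − 170.1| < VX < 76.6 + 170.1, i.e. 93.5 < VX < 246.7.
From triangle WVX: 133.1 < VX < 187.7.
Both must hold, so VX lies in the intersection.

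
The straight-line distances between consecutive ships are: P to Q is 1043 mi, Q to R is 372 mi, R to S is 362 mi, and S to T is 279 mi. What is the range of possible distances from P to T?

The maximum is all hops collinear in one direction: 1043 + 372 + 362 + 279 = 2056.
The longest hop is 1043; the others sum to 1013. Folding the others back against it leaves at least 1043 − 1013 = 30.

30 ≤ PT ≤ 2056 mi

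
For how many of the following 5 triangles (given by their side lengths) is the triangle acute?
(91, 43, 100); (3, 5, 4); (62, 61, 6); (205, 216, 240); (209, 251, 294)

(91,43,100): 43²+91² = 10130 > 10000 = 100² → acute
(3,5,4): 3²+4² = 25 = 5² → right
(62,61,6): 6²+61² = 3757 < 3844 = 62² → obtuse
(205,216,240): 205²+216² = 88681 > 57600 = 240² → acute
(209,251,294): 209²+251² = 106682 > 86436 = 294² → acute
3 of the 5 are acute.

3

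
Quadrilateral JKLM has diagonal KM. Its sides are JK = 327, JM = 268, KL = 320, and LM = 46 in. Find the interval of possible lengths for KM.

274 < KM < 366

From triangle JKM: |327 − 268| < KM < 327 + 268, i.e. 59 < KM < 595.
From triangle LKM: 274 < KM < 366.
Both must hold, so KM lies in the intersection.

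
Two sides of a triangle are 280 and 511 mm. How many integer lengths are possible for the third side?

559

The third side lies in the open interval (231, 791).
Integers from 232 to 790 inclusive: 790 − 232 + 1 = 559.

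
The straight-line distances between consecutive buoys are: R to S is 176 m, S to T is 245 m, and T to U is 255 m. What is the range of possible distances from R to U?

The maximum is all hops collinear in one direction: 176 + 245 + 255 = 676.
The longest hop is 255; the others sum to 421. Since 255 ≤ 421, the path can fold back on itself completely, so the minimum distance is 0.

0 ≤ RU ≤ 676 m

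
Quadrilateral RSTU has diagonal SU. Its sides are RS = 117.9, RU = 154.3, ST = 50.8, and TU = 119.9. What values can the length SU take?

From triangle RSU: |117.9 − 154.3| < SU < 117.9 + 154.3, i.e. 36.4 < SU < 272.2.
From triangle TSU: 69.1 < SU < 170.7.
Both must hold, so SU lies in the intersection.

69.1 < SU < 170.7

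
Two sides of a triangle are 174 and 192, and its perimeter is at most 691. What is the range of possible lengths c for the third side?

Triangle inequality alone gives 18 < c < 366.
The perimeter condition gives c ≤ 691 − 174 − 192 = 325.
Intersecting the two: 18 < c ≤ 325.

18 < c ≤ 325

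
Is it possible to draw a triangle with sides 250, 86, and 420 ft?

The longest side is 420, but the other two sum to only 336.
336 < 420, so the triangle inequality fails.

No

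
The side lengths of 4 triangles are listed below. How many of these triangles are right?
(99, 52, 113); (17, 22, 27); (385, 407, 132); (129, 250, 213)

1

(99,52,113): 52²+99² = 12505 < 12769 = 113² → obtuse
(17,22,27): 17²+22² = 773 > 729 = 27² → acute
(385,407,132): 132²+385² = 165649 = 407² → right
(129,250,213): 129²+213² = 62010 < 62500 = 250² → obtuse
1 of the 4 is right.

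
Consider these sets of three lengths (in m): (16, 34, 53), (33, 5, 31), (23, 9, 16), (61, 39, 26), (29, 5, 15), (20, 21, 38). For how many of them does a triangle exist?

(16,34,53): 16+34 ≤ 53 → not valid
(5,31,33): 5+31 > 33 → valid
(9,16,23): 9+16 > 23 → valid
(26,39,61): 26+39 > 61 → valid
(5,15,29): 5+15 ≤ 29 → not valid
(20,21,38): 20+21 > 38 → valid
4 of the 6 triples form a triangle.

4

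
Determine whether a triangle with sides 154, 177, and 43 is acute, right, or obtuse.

obtuse

Compare the square of the longest side to the sum of squares of the other two: 43² + 154² = 25565 < 31329 = 177².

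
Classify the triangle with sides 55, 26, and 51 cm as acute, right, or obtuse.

acute

Compare the square of the longest side to the sum of squares of the other two: 26² + 51² = 3277 > 3025 = 55².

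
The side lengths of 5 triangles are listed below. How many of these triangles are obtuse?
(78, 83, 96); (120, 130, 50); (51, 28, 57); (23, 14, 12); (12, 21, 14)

2

(78,83,96): 78²+83² = 12973 > 9216 = 96² → acute
(120,130,50): 50²+120² = 16900 = 130² → right
(51,28,57): 28²+51² = 3385 > 3249 = 57² → acute
(23,14,12): 12²+14² = 340 < 529 = 23² → obtuse
(12,21,14): 12²+14² = 340 < 441 = 21² → obtuse
2 of the 5 are obtuse.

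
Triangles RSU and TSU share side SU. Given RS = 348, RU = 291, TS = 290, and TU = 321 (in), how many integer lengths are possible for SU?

553

From triangle RSU: 57 < SU < 639.
From triangle TSU: 31 < SU < 611.
Intersection: 57 < SU < 611, so integers 58 through 610: 553 values.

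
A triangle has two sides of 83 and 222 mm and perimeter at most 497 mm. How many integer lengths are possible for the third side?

Triangle inequality: 139 < x < 305. Perimeter ≤ 497 gives x ≤ 497 − 83 − 222 = 192.
So 139 < x ≤ 192; integers 140 through 192: 53 values.

53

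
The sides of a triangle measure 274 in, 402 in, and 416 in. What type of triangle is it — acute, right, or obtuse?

Compare the square of the longest side to the sum of squares of the other two: 274² + 402² = 236680 > 173056 = 416².

acute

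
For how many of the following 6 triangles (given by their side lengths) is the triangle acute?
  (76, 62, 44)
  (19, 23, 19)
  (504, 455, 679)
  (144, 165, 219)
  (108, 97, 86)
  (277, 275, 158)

4

(76,62,44): 44²+62² = 5780 > 5776 = 76² → acute
(19,23,19): 19²+19² = 722 > 529 = 23² → acute
(504,455,679): 455²+504² = 461041 = 679² → right
(144,165,219): 144²+165² = 47961 = 219² → right
(108,97,86): 86²+97² = 16805 > 11664 = 108² → acute
(277,275,158): 158²+275² = 100589 > 76729 = 277² → acute
4 of the 6 are acute.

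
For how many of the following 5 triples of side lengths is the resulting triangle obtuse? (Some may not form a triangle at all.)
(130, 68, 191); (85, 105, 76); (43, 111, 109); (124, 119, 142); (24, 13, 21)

1

(130,68,191): 68²+130² = 21524 < 36481 = 191² → obtuse
(85,105,76): 76²+85² = 13001 > 11025 = 105² → acute
(43,111,109): 43²+109² = 13730 > 12321 = 111² → acute
(124,119,142): 119²+124² = 29537 > 20164 = 142² → acute
(24,13,21): 13²+21² = 610 > 576 = 24² → acute
1 of the 5 is obtuse.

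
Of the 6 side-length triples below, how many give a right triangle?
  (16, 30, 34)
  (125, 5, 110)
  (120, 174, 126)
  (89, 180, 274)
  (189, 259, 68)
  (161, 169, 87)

2

(16,30,34): 16²+30² = 1156 = 34² → right
(125,5,110): 5+110 ≤ 125, not a triangle
(120,174,126): 120²+126² = 30276 = 174² → right
(89,180,274): 89+180 ≤ 274, not a triangle
(189,259,68): 68+189 ≤ 259, not a triangle
(161,169,87): 87²+161² = 33490 > 28561 = 169² → acute
2 of the 6 are right.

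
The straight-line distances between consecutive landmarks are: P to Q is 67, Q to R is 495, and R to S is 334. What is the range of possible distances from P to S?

94 ≤ PS ≤ 896

The maximum is all hops collinear in one direction: 67 + 495 + 334 = 896.
The longest hop is 495; the others sum to 401. Folding the others back against it leaves at least 495 − 401 = 94.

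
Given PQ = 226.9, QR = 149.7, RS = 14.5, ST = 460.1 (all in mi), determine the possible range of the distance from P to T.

69.0 ≤ PT ≤ 851.2 mi

The maximum is all hops collinear in one direction: 226.9 + 149.7 + 14.5 + 460.1 = 851.2.
The longest hop is 460.1; the others sum to 391.1. Folding the others back against it leaves at least 460.1 − 391.1 = 69.0.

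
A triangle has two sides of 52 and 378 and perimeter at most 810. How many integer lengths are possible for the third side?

54

Triangle inequality: 326 < x < 430. Perimeter ≤ 810 gives x ≤ 810 − 52 − 378 = 380.
So 326 < x ≤ 380; integers 327 through 380: 54 values.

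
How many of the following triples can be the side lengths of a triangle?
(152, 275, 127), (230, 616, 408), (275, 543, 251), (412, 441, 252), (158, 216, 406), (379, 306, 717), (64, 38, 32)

4

(127,152,275): 127+152 > 275 → valid
(230,408,616): 230+408 > 616 → valid
(251,275,543): 251+275 ≤ 543 → not valid
(252,412,441): 252+412 > 441 → valid
(158,216,406): 158+216 ≤ 406 → not valid
(306,379,717): 306+379 ≤ 717 → not valid
(32,38,64): 32+38 > 64 → valid
4 of the 7 triples form a triangle.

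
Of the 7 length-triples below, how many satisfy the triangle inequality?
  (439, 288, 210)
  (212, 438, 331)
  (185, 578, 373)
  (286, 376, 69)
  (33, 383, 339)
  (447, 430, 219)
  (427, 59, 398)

(210,288,439): 210+288 > 439 → valid
(212,331,438): 212+331 > 438 → valid
(185,373,578): 185+373 ≤ 578 → not valid
(69,286,376): 69+286 ≤ 376 → not valid
(33,339,383): 33+339 ≤ 383 → not valid
(219,430,447): 219+430 > 447 → valid
(59,398,427): 59+398 > 427 → valid
4 of the 7 triples form a triangle.

4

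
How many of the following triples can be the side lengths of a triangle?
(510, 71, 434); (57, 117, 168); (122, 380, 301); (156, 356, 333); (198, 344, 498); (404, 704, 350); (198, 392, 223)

(71,434,510): 71+434 ≤ 510 → not valid
(57,117,168): 57+117 > 168 → valid
(122,301,380): 122+301 > 380 → valid
(156,333,356): 156+333 > 356 → valid
(198,344,498): 198+344 > 498 → valid
(350,404,704): 350+404 > 704 → valid
(198,223,392): 198+223 > 392 → valid
6 of the 7 triples form a triangle.

6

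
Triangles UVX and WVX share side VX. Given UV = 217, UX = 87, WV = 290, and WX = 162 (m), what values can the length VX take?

130 < VX < 304

From triangle UVX: |217 − 87| < VX < 217 + 87, i.e. 130 < VX < 304.
From triangle WVX: 128 < VX < 452.
Both must hold, so VX lies in the intersection.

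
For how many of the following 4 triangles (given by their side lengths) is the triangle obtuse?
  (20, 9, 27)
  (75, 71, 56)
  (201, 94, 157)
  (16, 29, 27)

2

(20,9,27): 9²+20² = 481 < 729 = 27² → obtuse
(75,71,56): 56²+71² = 8177 > 5625 = 75² → acute
(201,94,157): 94²+157² = 33485 < 40401 = 201² → obtuse
(16,29,27): 16²+27² = 985 > 841 = 29² → acute
2 of the 4 are obtuse.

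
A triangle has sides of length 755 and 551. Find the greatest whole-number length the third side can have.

1305

The third side must be strictly less than 755 + 551 = 1306.
The largest integer below 1306 is 1305.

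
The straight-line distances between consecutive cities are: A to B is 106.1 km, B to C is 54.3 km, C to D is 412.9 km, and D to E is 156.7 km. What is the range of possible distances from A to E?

The maximum is all hops collinear in one direction: 106.1 + 54.3 + 412.9 + 156.7 = 730.0.
The longest hop is 412.9; the others sum to 317.1. Folding the others back against it leaves at least 412.9 − 317.1 = 95.8.

95.8 ≤ AE ≤ 730.0 km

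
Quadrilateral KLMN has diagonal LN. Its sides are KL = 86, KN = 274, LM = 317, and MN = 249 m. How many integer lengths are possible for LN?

From triangle KLN: 188 < LN < 360.
From triangle MLN: 68 < LN < 566.
Intersection: 188 < LN < 360, so integers 189 through 359: 171 values.

171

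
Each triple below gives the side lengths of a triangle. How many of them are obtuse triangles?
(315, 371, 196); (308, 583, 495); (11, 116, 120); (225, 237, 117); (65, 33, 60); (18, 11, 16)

(315,371,196): 196²+315² = 137641 = 371² → right
(308,583,495): 308²+495² = 339889 = 583² → right
(11,116,120): 11²+116² = 13577 < 14400 = 120² → obtuse
(225,237,117): 117²+225² = 64314 > 56169 = 237² → acute
(65,33,60): 33²+60² = 4689 > 4225 = 65² → acute
(18,11,16): 11²+16² = 377 > 324 = 18² → acute
1 of the 6 is obtuse.

1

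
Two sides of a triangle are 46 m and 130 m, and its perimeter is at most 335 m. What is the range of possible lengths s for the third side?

84 < s ≤ 159

Triangle inequality alone gives 84 < s < 176.
The perimeter condition gives s ≤ 335 − 46 − 130 = 159.
Intersecting the two: 84 < s ≤ 159.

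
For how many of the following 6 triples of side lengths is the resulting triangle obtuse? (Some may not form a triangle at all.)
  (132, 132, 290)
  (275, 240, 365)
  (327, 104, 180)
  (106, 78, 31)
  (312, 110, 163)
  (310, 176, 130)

(132,132,290): 132+132 ≤ 290, not a triangle
(275,240,365): 240²+275² = 133225 = 365² → right
(327,104,180): 104+180 ≤ 327, not a triangle
(106,78,31): 31²+78² = 7045 < 11236 = 106² → obtuse
(312,110,163): 110+163 ≤ 312, not a triangle
(310,176,130): 130+176 ≤ 310, not a triangle
1 of the 6 is obtuse.

1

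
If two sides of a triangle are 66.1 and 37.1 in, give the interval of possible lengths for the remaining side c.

29.0 < c < 103.2 (in)

By the triangle inequality, c must be less than 66.1 + 37.1 = 103.2 and greater than |66.1 − 37.1| = 29.0.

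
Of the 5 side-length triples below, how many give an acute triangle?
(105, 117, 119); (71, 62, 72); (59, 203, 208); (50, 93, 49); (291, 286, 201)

4

(105,117,119): 105²+117² = 24714 > 14161 = 119² → acute
(71,62,72): 62²+71² = 8885 > 5184 = 72² → acute
(59,203,208): 59²+203² = 44690 > 43264 = 208² → acute
(50,93,49): 49²+50² = 4901 < 8649 = 93² → obtuse
(291,286,201): 201²+286² = 122197 > 84681 = 291² → acute
4 of the 5 are acute.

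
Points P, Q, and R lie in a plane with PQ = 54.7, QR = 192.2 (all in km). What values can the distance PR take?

137.5 ≤ PR ≤ 246.9 km

By the triangle inequality, |54.7 − 192.2| ≤ PR ≤ 54.7 + 192.2.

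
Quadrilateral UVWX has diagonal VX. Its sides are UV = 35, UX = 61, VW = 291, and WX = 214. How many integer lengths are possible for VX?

From triangle UVX: 26 < VX < 96.
From triangle WVX: 77 < VX < 505.
Intersection: 77 < VX < 96, so integers 78 through 95: 18 values.

18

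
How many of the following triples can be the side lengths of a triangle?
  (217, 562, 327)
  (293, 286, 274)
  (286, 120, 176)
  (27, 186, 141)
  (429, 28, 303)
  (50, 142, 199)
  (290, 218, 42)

2

(217,327,562): 217+327 ≤ 562 → not valid
(274,286,293): 274+286 > 293 → valid
(120,176,286): 120+176 > 286 → valid
(27,141,186): 27+141 ≤ 186 → not valid
(28,303,429): 28+303 ≤ 429 → not valid
(50,142,199): 50+142 ≤ 199 → not valid
(42,218,290): 42+218 ≤ 290 → not valid
2 of the 7 triples form a triangle.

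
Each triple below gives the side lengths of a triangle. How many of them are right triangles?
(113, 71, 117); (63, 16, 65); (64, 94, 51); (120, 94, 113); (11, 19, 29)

(113,71,117): 71²+113² = 17810 > 13689 = 117² → acute
(63,16,65): 16²+63² = 4225 = 65² → right
(64,94,51): 51²+64² = 6697 < 8836 = 94² → obtuse
(120,94,113): 94²+113² = 21605 > 14400 = 120² → acute
(11,19,29): 11²+19² = 482 < 841 = 29² → obtuse
1 of the 5 is right.

1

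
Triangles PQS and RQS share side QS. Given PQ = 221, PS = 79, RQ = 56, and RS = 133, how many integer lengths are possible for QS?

From triangle PQS: 142 < QS < 300.
From triangle RQS: 77 < QS < 189.
Intersection: 142 < QS < 189, so integers 143 through 188: 46 values.

46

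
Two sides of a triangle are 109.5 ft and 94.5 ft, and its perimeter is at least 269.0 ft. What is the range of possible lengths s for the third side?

65.0 ≤ s < 204.0

Triangle inequality alone gives 15.0 < s < 204.0.
The perimeter condition gives s ≥ 269.0 − 109.5 − 94.5 = 65.0.
Intersecting the two: 65.0 ≤ s < 204.0.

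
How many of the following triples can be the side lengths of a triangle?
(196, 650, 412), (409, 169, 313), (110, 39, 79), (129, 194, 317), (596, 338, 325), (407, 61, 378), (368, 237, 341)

6

(196,412,650): 196+412 ≤ 650 → not valid
(169,313,409): 169+313 > 409 → valid
(39,79,110): 39+79 > 110 → valid
(129,194,317): 129+194 > 317 → valid
(325,338,596): 325+338 > 596 → valid
(61,378,407): 61+378 > 407 → valid
(237,341,368): 237+341 > 368 → valid
6 of the 7 triples form a triangle.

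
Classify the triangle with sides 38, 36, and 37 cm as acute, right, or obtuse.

acute

Compare the square of the longest side to the sum of squares of the other two: 36² + 37² = 2665 > 1444 = 38².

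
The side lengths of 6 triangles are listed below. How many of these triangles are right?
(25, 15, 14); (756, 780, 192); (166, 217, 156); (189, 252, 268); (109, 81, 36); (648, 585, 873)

(25,15,14): 14²+15² = 421 < 625 = 25² → obtuse
(756,780,192): 192²+756² = 608400 = 780² → right
(166,217,156): 156²+166² = 51892 > 47089 = 217² → acute
(189,252,268): 189²+252² = 99225 > 71824 = 268² → acute
(109,81,36): 36²+81² = 7857 < 11881 = 109² → obtuse
(648,585,873): 585²+648² = 762129 = 873² → right
2 of the 6 are right.

2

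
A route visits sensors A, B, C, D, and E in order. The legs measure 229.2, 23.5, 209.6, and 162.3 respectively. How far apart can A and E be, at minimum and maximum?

0 ≤ AE ≤ 624.6

The maximum is all hops collinear in one direction: 229.2 + 23.5 + 209.6 + 162.3 = 624.6.
The longest hop is 229.2; the others sum to 395.4. Since 229.2 ≤ 395.4, the path can fold back on itself completely, so the minimum distance is 0.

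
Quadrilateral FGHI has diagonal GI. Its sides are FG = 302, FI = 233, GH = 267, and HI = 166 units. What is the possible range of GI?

From triangle FGI: |302 − 233| < GI < 302 + 233, i.e. 69 < GI < 535.
From triangle HGI: 101 < GI < 433.
Both must hold, so GI lies in the intersection.

101 < GI < 433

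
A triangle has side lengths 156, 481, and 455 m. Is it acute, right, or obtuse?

right

Compare the square of the longest side to the sum of squares of the other two: 156² + 455² = 231361 = 481².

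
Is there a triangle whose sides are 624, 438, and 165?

The longest side is 624, but the other two sum to only 603.
603 < 624, so the triangle inequality fails.

No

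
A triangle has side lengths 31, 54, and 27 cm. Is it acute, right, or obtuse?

obtuse

Compare the square of the longest side to the sum of squares of the other two: 27² + 31² = 1690 < 2916 = 54².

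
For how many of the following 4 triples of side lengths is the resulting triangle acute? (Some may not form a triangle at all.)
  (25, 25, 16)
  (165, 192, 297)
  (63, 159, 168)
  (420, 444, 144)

2

(25,25,16): 16²+25² = 881 > 625 = 25² → acute
(165,192,297): 165²+192² = 64089 < 88209 = 297² → obtuse
(63,159,168): 63²+159² = 29250 > 28224 = 168² → acute
(420,444,144): 144²+420² = 197136 = 444² → right
2 of the 4 are acute.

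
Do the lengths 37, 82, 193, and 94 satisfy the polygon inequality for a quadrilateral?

A quadrilateral exists iff every side is shorter than the sum of the others — equivalently, the longest side is less than the sum of the rest.
Longest side 193 < 213 (sum of the remaining 3), so yes.

Yes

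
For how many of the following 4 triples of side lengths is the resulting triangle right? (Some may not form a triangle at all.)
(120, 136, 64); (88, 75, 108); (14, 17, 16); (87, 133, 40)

(120,136,64): 64²+120² = 18496 = 136² → right
(88,75,108): 75²+88² = 13369 > 11664 = 108² → acute
(14,17,16): 14²+16² = 452 > 289 = 17² → acute
(87,133,40): 40+87 ≤ 133, not a triangle
1 of the 4 is right.

1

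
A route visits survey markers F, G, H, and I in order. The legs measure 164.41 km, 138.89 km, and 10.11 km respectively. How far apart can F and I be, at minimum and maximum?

The maximum is all hops collinear in one direction: 164.41 + 138.89 + 10.11 = 313.41.
The longest hop is 164.41; the others sum to 149.00. Folding the others back against it leaves at least 164.41 − 149.00 = 15.41.

15.41 ≤ FI ≤ 313.41 km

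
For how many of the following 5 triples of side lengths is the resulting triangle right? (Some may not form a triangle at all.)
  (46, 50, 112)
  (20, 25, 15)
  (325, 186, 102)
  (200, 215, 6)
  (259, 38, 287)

(46,50,112): 46+50 ≤ 112, not a triangle
(20,25,15): 15²+20² = 625 = 25² → right
(325,186,102): 102+186 ≤ 325, not a triangle
(200,215,6): 6+200 ≤ 215, not a triangle
(259,38,287): 38²+259² = 68525 < 82369 = 287² → obtuse
1 of the 5 is right.

1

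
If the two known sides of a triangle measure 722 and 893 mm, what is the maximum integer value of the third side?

1614

The third side must be strictly less than 722 + 893 = 1615.
The largest integer below 1615 is 1614.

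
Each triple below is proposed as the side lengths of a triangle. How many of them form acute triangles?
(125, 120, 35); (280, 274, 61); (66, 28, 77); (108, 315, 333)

(125,120,35): 35²+120² = 15625 = 125² → right
(280,274,61): 61²+274² = 78797 > 78400 = 280² → acute
(66,28,77): 28²+66² = 5140 < 5929 = 77² → obtuse
(108,315,333): 108²+315² = 110889 = 333² → right
1 of the 4 is acute.

1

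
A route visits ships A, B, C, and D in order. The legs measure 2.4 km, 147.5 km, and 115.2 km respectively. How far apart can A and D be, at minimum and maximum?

29.9 ≤ AD ≤ 265.1 km

The maximum is all hops collinear in one direction: 2.4 + 147.5 + 115.2 = 265.1.
The longest hop is 147.5; the others sum to 117.6. Folding the others back against it leaves at least 147.5 − 117.6 = 29.9.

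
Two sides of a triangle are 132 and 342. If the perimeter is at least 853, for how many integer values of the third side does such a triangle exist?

Triangle inequality: 210 < x < 474. Perimeter ≥ 853 gives x ≥ 853 − 132 − 342 = 379.
So 379 ≤ x < 474; integers 379 through 473: 95 values.

95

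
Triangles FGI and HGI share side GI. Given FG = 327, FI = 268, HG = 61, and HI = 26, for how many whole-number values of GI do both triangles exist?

27

From triangle FGI: 59 < GI < 595.
From triangle HGI: 35 < GI < 87.
Intersection: 59 < GI < 87, so integers 60 through 86: 27 values.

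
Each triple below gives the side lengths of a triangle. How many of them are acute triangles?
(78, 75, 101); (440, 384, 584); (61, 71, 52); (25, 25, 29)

3

(78,75,101): 75²+78² = 11709 > 10201 = 101² → acute
(440,384,584): 384²+440² = 341056 = 584² → right
(61,71,52): 52²+61² = 6425 > 5041 = 71² → acute
(25,25,29): 25²+25² = 1250 > 841 = 29² → acute
3 of the 4 are acute.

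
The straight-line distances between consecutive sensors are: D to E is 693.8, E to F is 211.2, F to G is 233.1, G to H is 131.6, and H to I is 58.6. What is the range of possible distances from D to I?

59.3 ≤ DI ≤ 1328.3

The maximum is all hops collinear in one direction: 693.8 + 211.2 + 233.1 + 131.6 + 58.6 = 1328.3.
The longest hop is 693.8; the others sum to 634.5. Folding the others back against it leaves at least 693.8 − 634.5 = 59.3.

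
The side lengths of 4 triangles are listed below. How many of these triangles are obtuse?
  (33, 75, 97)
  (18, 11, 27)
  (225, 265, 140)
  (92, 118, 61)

(33,75,97): 33²+75² = 6714 < 9409 = 97² → obtuse
(18,11,27): 11²+18² = 445 < 729 = 27² → obtuse
(225,265,140): 140²+225² = 70225 = 265² → right
(92,118,61): 61²+92² = 12185 < 13924 = 118² → obtuse
3 of the 4 are obtuse.

3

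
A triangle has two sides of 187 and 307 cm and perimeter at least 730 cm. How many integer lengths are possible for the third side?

Triangle inequality: 120 < x < 494. Perimeter ≥ 730 gives x ≥ 730 − 187 − 307 = 236.
So 236 ≤ x < 494; integers 236 through 493: 258 values.

258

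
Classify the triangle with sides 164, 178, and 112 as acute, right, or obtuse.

acute

Compare the square of the longest side to the sum of squares of the other two: 112² + 164² = 39440 > 31684 = 178².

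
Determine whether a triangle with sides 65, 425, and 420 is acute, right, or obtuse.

Compare the square of the longest side to the sum of squares of the other two: 65² + 420² = 180625 = 425².

right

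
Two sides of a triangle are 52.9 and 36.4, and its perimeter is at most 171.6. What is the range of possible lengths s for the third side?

16.5 < s ≤ 82.3

Triangle inequality alone gives 16.5 < s < 89.3.
The perimeter condition gives s ≤ 171.6 − 52.9 − 36.4 = 82.3.
Intersecting the two: 16.5 < s ≤ 82.3.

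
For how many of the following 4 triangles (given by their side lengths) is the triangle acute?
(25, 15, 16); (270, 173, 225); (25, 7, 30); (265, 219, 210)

(25,15,16): 15²+16² = 481 < 625 = 25² → obtuse
(270,173,225): 173²+225² = 80554 > 72900 = 270² → acute
(25,7,30): 7²+25² = 674 < 900 = 30² → obtuse
(265,219,210): 210²+219² = 92061 > 70225 = 265² → acute
2 of the 4 are acute.

2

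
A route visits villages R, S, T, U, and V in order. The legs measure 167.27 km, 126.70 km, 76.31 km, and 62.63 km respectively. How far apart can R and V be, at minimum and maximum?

The maximum is all hops collinear in one direction: 167.27 + 126.70 + 76.31 + 62.63 = 432.91.
The longest hop is 167.27; the others sum to 265.64. Since 167.27 ≤ 265.64, the path can fold back on itself completely, so the minimum distance is 0.

0 ≤ RV ≤ 432.91 km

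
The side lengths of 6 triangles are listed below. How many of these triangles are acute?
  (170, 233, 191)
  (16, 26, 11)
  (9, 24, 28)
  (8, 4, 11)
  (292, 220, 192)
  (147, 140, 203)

(170,233,191): 170²+191² = 65381 > 54289 = 233² → acute
(16,26,11): 11²+16² = 377 < 676 = 26² → obtuse
(9,24,28): 9²+24² = 657 < 784 = 28² → obtuse
(8,4,11): 4²+8² = 80 < 121 = 11² → obtuse
(292,220,192): 192²+220² = 85264 = 292² → right
(147,140,203): 140²+147² = 41209 = 203² → right
1 of the 6 is acute.

1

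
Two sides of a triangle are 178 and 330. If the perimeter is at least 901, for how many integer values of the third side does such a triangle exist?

Triangle inequality: 152 < x < 508. Perimeter ≥ 901 gives x ≥ 901 − 178 − 330 = 393.
So 393 ≤ x < 508; integers 393 through 507: 115 values.

115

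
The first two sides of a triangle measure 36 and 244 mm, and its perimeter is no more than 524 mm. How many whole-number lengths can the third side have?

Triangle inequality: 208 < x < 280. Perimeter ≤ 524 gives x ≤ 524 − 36 − 244 = 244.
So 208 < x ≤ 244; integers 209 through 244: 36 values.

36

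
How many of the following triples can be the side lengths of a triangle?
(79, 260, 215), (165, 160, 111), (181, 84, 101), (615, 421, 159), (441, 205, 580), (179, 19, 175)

(79,215,260): 79+215 > 260 → valid
(111,160,165): 111+160 > 165 → valid
(84,101,181): 84+101 > 181 → valid
(159,421,615): 159+421 ≤ 615 → not valid
(205,441,580): 205+441 > 580 → valid
(19,175,179): 19+175 > 179 → valid
5 of the 6 triples form a triangle.

5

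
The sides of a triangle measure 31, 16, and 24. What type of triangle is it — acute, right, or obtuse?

Compare the square of the longest side to the sum of squares of the other two: 16² + 24² = 832 < 961 = 31².

obtuse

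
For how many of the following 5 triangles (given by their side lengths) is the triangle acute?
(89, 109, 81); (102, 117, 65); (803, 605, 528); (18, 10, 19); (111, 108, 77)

4

(89,109,81): 81²+89² = 14482 > 11881 = 109² → acute
(102,117,65): 65²+102² = 14629 > 13689 = 117² → acute
(803,605,528): 528²+605² = 644809 = 803² → right
(18,10,19): 10²+18² = 424 > 361 = 19² → acute
(111,108,77): 77²+108² = 17593 > 12321 = 111² → acute
4 of the 5 are acute.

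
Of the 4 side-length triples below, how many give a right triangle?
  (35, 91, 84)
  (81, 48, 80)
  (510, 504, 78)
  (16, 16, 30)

2

(35,91,84): 35²+84² = 8281 = 91² → right
(81,48,80): 48²+80² = 8704 > 6561 = 81² → acute
(510,504,78): 78²+504² = 260100 = 510² → right
(16,16,30): 16²+16² = 512 < 900 = 30² → obtuse
2 of the 4 are right.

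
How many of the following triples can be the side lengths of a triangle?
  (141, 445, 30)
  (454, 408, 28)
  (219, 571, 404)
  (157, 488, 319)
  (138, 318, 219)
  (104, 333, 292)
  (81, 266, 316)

(30,141,445): 30+141 ≤ 445 → not valid
(28,408,454): 28+408 ≤ 454 → not valid
(219,404,571): 219+404 > 571 → valid
(157,319,488): 157+319 ≤ 488 → not valid
(138,219,318): 138+219 > 318 → valid
(104,292,333): 104+292 > 333 → valid
(81,266,316): 81+266 > 316 → valid
4 of the 7 triples form a triangle.

4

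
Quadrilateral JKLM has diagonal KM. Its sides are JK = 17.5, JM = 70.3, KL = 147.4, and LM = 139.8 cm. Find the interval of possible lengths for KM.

From triangle JKM: |17.5 − 70.3| < KM < 17.5 + 70.3, i.e. 52.8 < KM < 87.8.
From triangle LKM: 7.6 < KM < 287.2.
Both must hold, so KM lies in the intersection.

52.8 < KM < 87.8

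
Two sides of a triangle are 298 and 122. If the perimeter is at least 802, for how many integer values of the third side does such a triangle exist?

38

Triangle inequality: 176 < x < 420. Perimeter ≥ 802 gives x ≥ 802 − 298 − 122 = 382.
So 382 ≤ x < 420; integers 382 through 419: 38 values.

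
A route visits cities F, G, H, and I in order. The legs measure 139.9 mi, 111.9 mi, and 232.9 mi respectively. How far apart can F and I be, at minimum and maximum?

0 ≤ FI ≤ 484.7 mi

The maximum is all hops collinear in one direction: 139.9 + 111.9 + 232.9 = 484.7.
The longest hop is 232.9; the others sum to 251.8. Since 232.9 ≤ 251.8, the path can fold back on itself completely, so the minimum distance is 0.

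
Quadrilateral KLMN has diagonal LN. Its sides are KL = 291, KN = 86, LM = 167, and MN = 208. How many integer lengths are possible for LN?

From triangle KLN: 205 < LN < 377.
From triangle MLN: 41 < LN < 375.
Intersection: 205 < LN < 375, so integers 206 through 374: 169 values.

169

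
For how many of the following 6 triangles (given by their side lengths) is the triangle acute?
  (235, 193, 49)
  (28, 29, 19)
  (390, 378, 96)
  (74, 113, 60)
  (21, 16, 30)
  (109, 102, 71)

2

(235,193,49): 49²+193² = 39650 < 55225 = 235² → obtuse
(28,29,19): 19²+28² = 1145 > 841 = 29² → acute
(390,378,96): 96²+378² = 152100 = 390² → right
(74,113,60): 60²+74² = 9076 < 12769 = 113² → obtuse
(21,16,30): 16²+21² = 697 < 900 = 30² → obtuse
(109,102,71): 71²+102² = 15445 > 11881 = 109² → acute
2 of the 6 are acute.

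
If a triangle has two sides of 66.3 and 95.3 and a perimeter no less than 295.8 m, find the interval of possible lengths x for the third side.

Triangle inequality alone gives 29.0 < x < 161.6.
The perimeter condition gives x ≥ 295.8 − 66.3 − 95.3 = 134.2.
Intersecting the two: 134.2 ≤ x < 161.6.

134.2 ≤ x < 161.6 m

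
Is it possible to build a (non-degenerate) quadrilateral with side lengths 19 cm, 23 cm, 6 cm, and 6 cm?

A quadrilateral exists iff every side is shorter than the sum of the others — equivalently, the longest side is less than the sum of the rest.
Longest side 23 < 31 (sum of the remaining 3), so yes.

Yes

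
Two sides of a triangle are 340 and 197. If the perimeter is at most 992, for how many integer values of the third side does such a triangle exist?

Triangle inequality: 143 < x < 537. Perimeter ≤ 992 gives x ≤ 992 − 340 − 197 = 455.
So 143 < x ≤ 455; integers 144 through 455: 312 values.

312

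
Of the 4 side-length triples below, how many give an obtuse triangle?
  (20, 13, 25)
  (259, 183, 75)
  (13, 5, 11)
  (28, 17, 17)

(20,13,25): 13²+20² = 569 < 625 = 25² → obtuse
(259,183,75): 75+183 ≤ 259, not a triangle
(13,5,11): 5²+11² = 146 < 169 = 13² → obtuse
(28,17,17): 17²+17² = 578 < 784 = 28² → obtuse
3 of the 4 are obtuse.

3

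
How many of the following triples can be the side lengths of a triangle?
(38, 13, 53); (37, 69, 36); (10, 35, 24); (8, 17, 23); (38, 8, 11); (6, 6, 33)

(13,38,53): 13+38 ≤ 53 → not valid
(36,37,69): 36+37 > 69 → valid
(10,24,35): 10+24 ≤ 35 → not valid
(8,17,23): 8+17 > 23 → valid
(8,11,38): 8+11 ≤ 38 → not valid
(6,6,33): 6+6 ≤ 33 → not valid
2 of the 6 triples form a triangle.

2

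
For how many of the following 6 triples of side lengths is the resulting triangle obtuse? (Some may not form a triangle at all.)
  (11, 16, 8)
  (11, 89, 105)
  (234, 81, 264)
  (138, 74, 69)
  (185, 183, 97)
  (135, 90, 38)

3

(11,16,8): 8²+11² = 185 < 256 = 16² → obtuse
(11,89,105): 11+89 ≤ 105, not a triangle
(234,81,264): 81²+234² = 61317 < 69696 = 264² → obtuse
(138,74,69): 69²+74² = 10237 < 19044 = 138² → obtuse
(185,183,97): 97²+183² = 42898 > 34225 = 185² → acute
(135,90,38): 38+90 ≤ 135, not a triangle
3 of the 6 are obtuse.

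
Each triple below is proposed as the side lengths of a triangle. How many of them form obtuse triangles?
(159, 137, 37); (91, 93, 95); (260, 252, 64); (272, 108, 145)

1

(159,137,37): 37²+137² = 20138 < 25281 = 159² → obtuse
(91,93,95): 91²+93² = 16930 > 9025 = 95² → acute
(260,252,64): 64²+252² = 67600 = 260² → right
(272,108,145): 108+145 ≤ 272, not a triangle
1 of the 4 is obtuse.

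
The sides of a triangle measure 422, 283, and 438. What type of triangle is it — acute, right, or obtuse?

acute

Compare the square of the longest side to the sum of squares of the other two: 283² + 422² = 258173 > 191844 = 438².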